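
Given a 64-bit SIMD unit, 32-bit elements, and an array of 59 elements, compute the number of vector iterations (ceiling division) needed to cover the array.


Width = 64 / 32 = 2 elements per vector op
Iterations = ceil(59 / 2) = 30

30


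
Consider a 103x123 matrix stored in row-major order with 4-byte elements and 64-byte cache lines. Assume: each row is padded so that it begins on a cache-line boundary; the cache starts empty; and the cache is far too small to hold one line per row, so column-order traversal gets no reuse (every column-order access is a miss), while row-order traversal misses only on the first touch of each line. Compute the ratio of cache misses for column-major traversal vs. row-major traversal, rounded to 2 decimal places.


Each row occupies 123 * 4 = 492 bytes and starts on a line boundary, so it spans ceil(492 / 64) = 8 cache lines.
Row-major traversal misses (one per line touched): 103 * ceil(123 * 4 / 64) = 824
Column-major traversal misses (no reuse, every access misses): 103 * 123 = 12669
Ratio = 12669 / 824 = 15.38

15.38


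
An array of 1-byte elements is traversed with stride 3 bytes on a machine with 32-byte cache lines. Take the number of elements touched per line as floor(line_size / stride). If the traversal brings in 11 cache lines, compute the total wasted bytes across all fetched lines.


Elements per line = floor(32 / 3) = 10
Bytes used per line = 10 * 1 = 10
Wasted per line = 32 - 10 = 22
Total wasted = 22 * 11 = 242

242


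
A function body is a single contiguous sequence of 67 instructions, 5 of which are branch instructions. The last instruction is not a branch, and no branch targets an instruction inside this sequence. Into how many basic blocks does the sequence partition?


With no in-sequence branch targets, the leaders are the first instruction plus the instruction after each branch.
Number of basic blocks = branches + 1
= 5 + 1 = 6

6


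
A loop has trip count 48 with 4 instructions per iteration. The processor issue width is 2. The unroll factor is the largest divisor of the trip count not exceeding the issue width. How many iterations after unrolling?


Largest divisor of 48 <= 2 is 2
New iterations = 48 / 2 = 24

24


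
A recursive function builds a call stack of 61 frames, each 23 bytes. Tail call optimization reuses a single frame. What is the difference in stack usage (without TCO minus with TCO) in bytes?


Without TCO: 61 * 23 = 1403 bytes
With TCO: reuse 1 frame = 23 bytes
Savings = 1403 - 23 = 1380

1380


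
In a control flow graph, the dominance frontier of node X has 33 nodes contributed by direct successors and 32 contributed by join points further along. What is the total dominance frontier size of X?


DF(X) = direct successor contributions + join point contributions
= 33 + 32 = 65

65


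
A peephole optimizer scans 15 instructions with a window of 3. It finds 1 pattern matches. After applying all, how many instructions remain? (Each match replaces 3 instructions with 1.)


Each match removes 2 instructions.
Total removed = 1 * 2 = 2
Remaining = 15 - 2 = 13

13


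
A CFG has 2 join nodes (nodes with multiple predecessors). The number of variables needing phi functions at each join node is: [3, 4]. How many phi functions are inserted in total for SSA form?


Total phi functions = sum of phi functions at each join node
= 3 + 4 = 7

7


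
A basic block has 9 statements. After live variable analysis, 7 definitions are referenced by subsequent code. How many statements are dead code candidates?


Dead code = total statements - live definitions
= 9 - 7 = 2

2


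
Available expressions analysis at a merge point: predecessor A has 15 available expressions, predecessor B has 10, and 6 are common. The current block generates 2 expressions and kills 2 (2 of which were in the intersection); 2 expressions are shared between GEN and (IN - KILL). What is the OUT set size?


IN = intersection of predecessors = 6
IN - KILL = 6 - 2 = 4
|OUT| = |GEN| + |IN - KILL| - |GEN ∩ (IN - KILL)| = 2 + 4 - 2 = 4

4


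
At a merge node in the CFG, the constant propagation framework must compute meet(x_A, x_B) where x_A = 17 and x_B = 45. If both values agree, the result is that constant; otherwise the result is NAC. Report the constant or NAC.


Meet operation: if both paths give the same constant, result is that constant; if they differ, result is NAC (not-a-constant).
Path A: 17, Path B: 45 -> differ
Result: not-a-constant -> NAC

NAC


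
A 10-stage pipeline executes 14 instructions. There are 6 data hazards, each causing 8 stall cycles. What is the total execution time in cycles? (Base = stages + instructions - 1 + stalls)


Base cycles = 10 + 14 - 1 = 23
Total stalls = 6 * 8 = 48
Total = 23 + 48 = 71

71


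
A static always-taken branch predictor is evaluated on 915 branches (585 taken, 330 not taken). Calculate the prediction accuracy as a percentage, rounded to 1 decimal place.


Predictor: always-taken
Correct predictions = 585
Accuracy = 585 / 915 * 100 = 63.9%

63.9


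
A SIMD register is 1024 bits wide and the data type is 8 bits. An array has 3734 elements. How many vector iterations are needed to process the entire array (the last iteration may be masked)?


Width = 1024 / 8 = 128 elements per vector op
Iterations = ceil(3734 / 128) = 30

30


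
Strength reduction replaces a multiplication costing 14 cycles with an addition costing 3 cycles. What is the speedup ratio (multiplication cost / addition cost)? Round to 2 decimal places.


Ratio = mult_cost / add_cost = 14 / 3 = 4.67

4.67


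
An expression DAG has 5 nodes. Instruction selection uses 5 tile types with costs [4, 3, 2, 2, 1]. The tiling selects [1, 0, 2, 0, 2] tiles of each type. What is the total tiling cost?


Total cost = sum(count_i * cost_i)
= 1*4 + 0*3 + 2*2 + 0*2 + 2*1
= 10

10


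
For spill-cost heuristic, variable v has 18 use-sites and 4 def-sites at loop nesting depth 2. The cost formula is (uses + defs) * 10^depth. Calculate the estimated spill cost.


uses + defs = 18 + 4 = 22
10^2 = 100
Spill cost = 22 * 100 = 2200

2200


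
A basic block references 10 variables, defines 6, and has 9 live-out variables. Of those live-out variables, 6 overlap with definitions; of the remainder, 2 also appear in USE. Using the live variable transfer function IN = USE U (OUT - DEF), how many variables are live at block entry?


OUT - DEF: 9 - 6 = 3
|IN| = |USE| + |OUT - DEF| - |USE ∩ (OUT - DEF)| = 10 + 3 - 2 = 11

11


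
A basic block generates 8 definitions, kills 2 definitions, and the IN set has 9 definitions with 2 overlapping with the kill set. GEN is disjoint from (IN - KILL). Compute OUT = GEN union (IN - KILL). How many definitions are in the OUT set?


IN - KILL: 9 - 2 = 7 surviving definitions
OUT = GEN + surviving = 8 + 7 = 15

15


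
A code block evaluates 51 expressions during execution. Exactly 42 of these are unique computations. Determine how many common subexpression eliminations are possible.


CSE count = total expressions - unique expressions
= 51 - 42 = 9

9


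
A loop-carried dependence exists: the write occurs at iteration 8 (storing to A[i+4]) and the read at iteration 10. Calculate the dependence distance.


Distance = read iteration - write iteration
= 10 - 8 = 2

2


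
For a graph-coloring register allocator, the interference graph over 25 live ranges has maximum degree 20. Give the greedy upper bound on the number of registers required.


Greedy coloring never needs more than (max_degree + 1) colors: when coloring a vertex, at most max_degree neighbors are already colored.
Upper bound = 20 + 1 = 21

21


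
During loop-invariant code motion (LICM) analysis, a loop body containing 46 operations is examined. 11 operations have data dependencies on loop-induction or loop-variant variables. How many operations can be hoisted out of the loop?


Invariant candidates = total - loop-dependent
= 46 - 11 = 35

35


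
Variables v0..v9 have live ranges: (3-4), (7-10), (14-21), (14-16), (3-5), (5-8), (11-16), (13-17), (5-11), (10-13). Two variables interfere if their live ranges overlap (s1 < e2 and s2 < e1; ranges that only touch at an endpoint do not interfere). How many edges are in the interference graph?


Check all pairs for overlapping intervals.
Two intervals (s1,e1) and (s2,e2) overlap if s1 < e2 and s2 < e1.
v0 (3-4) vs v1..v9: overlaps v4 -> 1
v1 (7-10) vs v2..v9: overlaps v5, v8 -> 2
v2 (14-21) vs v3..v9: overlaps v3, v6, v7 -> 3
v3 (14-16) vs v4..v9: overlaps v6, v7 -> 2
v4 (3-5) vs v5..v9: overlaps none -> 0
v5 (5-8) vs v6..v9: overlaps v8 -> 1
v6 (11-16) vs v7..v9: overlaps v7, v9 -> 2
v7 (13-17) vs v8..v9: overlaps none -> 0
v8 (5-11) vs v9: overlaps v9 -> 1
Total overlapping pairs = 1 + 2 + 3 + 2 + 0 + 1 + 2 + 0 + 1 = 12

12


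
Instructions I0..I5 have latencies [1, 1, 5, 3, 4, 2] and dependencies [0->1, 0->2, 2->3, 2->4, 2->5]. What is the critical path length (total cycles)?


Compute longest path through dependency graph: dist(Ik) = max over predecessors of dist + latency(Ik).
dist(I0) = latency 1 = 1
dist(I1) = dist(I0) + 1 = 1 + 1 = 2
dist(I2) = dist(I0) + 5 = 1 + 5 = 6
dist(I3) = dist(I2) + 3 = 6 + 3 = 9
dist(I4) = dist(I2) + 4 = 6 + 4 = 10
dist(I5) = dist(I2) + 2 = 6 + 2 = 8
Critical path = max dist = 10

10


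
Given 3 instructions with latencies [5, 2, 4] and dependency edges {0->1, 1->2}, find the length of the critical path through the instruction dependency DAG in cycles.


Compute longest path through dependency graph: dist(Ik) = max over predecessors of dist + latency(Ik).
dist(I0) = latency 5 = 5
dist(I1) = dist(I0) + 2 = 5 + 2 = 7
dist(I2) = dist(I1) + 4 = 7 + 4 = 11
Critical path = max dist = 11

11


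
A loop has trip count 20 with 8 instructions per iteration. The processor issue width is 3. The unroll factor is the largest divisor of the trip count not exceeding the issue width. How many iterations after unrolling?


Largest divisor of 20 <= 3 is 2
New iterations = 20 / 2 = 10

10


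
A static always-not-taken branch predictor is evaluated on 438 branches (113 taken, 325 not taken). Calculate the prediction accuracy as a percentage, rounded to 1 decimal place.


Predictor: always-not-taken
Correct predictions = 325
Accuracy = 325 / 438 * 100 = 74.2%

74.2


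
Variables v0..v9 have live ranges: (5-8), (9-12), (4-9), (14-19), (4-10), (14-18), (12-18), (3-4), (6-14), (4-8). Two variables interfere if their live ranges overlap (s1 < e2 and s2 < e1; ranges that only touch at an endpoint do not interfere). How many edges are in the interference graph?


Check all pairs for overlapping intervals.
Two intervals (s1,e1) and (s2,e2) overlap if s1 < e2 and s2 < e1.
v0 (5-8) vs v1..v9: overlaps v2, v4, v8, v9 -> 4
v1 (9-12) vs v2..v9: overlaps v4, v8 -> 2
v2 (4-9) vs v3..v9: overlaps v4, v8, v9 -> 3
v3 (14-19) vs v4..v9: overlaps v5, v6 -> 2
v4 (4-10) vs v5..v9: overlaps v8, v9 -> 2
v5 (14-18) vs v6..v9: overlaps v6 -> 1
v6 (12-18) vs v7..v9: overlaps v8 -> 1
v7 (3-4) vs v8..v9: overlaps none -> 0
v8 (6-14) vs v9: overlaps v9 -> 1
Total overlapping pairs = 4 + 2 + 3 + 2 + 2 + 1 + 1 + 0 + 1 = 16

16


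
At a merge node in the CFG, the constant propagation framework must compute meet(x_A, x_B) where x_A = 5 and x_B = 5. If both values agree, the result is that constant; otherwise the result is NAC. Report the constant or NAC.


Meet operation: if both paths give the same constant, result is that constant; if they differ, result is NAC (not-a-constant).
Path A: 5, Path B: 5 -> equal
Result: constant -> 5

5


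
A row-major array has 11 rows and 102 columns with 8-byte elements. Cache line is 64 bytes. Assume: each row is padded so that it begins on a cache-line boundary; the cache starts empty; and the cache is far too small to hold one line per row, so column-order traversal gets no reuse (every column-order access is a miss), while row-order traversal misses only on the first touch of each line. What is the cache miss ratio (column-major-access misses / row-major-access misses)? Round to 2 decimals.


Each row occupies 102 * 8 = 816 bytes and starts on a line boundary, so it spans ceil(816 / 64) = 13 cache lines.
Row-major traversal misses (one per line touched): 11 * ceil(102 * 8 / 64) = 143
Column-major traversal misses (no reuse, every access misses): 11 * 102 = 1122
Ratio = 1122 / 143 = 7.85

7.85


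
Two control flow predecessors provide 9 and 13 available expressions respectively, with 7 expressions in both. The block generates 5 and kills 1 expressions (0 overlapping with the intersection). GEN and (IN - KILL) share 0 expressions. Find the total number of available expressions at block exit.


IN = intersection of predecessors = 7
IN - KILL = 7 - 0 = 7
|OUT| = |GEN| + |IN - KILL| - |GEN ∩ (IN - KILL)| = 5 + 7 - 0 = 12

12


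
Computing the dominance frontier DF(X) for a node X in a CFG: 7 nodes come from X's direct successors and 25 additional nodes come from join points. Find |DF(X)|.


DF(X) = direct successor contributions + join point contributions
= 7 + 25 = 32

32


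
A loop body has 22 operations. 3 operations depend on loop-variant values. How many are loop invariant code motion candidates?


Invariant candidates = total - loop-dependent
= 22 - 3 = 19

19


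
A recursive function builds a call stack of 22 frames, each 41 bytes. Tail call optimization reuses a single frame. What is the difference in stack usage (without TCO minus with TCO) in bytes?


Without TCO: 22 * 41 = 902 bytes
With TCO: reuse 1 frame = 41 bytes
Savings = 902 - 41 = 861

861


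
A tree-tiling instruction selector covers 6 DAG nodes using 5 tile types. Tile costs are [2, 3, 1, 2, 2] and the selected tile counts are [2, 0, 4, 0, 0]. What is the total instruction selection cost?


Total cost = sum(count_i * cost_i)
= 2*2 + 0*3 + 4*1 + 0*2 + 0*2
= 8

8


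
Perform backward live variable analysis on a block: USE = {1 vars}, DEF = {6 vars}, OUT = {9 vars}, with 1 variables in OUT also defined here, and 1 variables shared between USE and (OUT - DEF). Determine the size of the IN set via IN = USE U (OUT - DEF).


OUT - DEF: 9 - 1 = 8
|IN| = |USE| + |OUT - DEF| - |USE ∩ (OUT - DEF)| = 1 + 8 - 1 = 8

8


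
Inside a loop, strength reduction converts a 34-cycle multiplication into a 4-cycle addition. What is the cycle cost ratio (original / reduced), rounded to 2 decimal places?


Ratio = mult_cost / add_cost = 34 / 4 = 8.5

8.5


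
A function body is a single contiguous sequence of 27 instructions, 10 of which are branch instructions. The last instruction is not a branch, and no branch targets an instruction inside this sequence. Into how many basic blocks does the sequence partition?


With no in-sequence branch targets, the leaders are the first instruction plus the instruction after each branch.
Number of basic blocks = branches + 1
= 10 + 1 = 11

11


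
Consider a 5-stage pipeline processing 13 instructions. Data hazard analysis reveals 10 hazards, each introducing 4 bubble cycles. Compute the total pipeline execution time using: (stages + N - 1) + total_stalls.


Base cycles = 5 + 13 - 1 = 17
Total stalls = 10 * 4 = 40
Total = 17 + 40 = 57

57


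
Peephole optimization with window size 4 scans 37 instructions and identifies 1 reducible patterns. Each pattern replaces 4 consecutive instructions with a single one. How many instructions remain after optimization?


Each match removes 3 instructions.
Total removed = 1 * 3 = 3
Remaining = 37 - 3 = 34

34


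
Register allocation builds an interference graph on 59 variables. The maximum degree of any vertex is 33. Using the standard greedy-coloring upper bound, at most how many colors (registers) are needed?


Greedy coloring never needs more than (max_degree + 1) colors: when coloring a vertex, at most max_degree neighbors are already colored.
Upper bound = 33 + 1 = 34

34


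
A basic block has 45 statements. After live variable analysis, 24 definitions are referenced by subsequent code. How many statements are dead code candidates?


Dead code = total statements - live definitions
= 45 - 24 = 21

21


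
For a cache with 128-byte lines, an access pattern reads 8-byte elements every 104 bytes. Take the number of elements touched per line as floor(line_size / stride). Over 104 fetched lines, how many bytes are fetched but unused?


Elements per line = floor(128 / 104) = 1
Bytes used per line = 1 * 8 = 8
Wasted per line = 128 - 8 = 120
Total wasted = 120 * 104 = 12480

12480


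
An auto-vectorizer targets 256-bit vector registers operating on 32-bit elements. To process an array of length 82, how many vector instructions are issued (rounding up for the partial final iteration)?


Width = 256 / 32 = 8 elements per vector op
Iterations = ceil(82 / 8) = 11

11


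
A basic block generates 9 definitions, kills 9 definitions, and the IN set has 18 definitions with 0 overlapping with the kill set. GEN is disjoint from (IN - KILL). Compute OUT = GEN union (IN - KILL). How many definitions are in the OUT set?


IN - KILL: 18 - 0 = 18 surviving definitions
OUT = GEN + surviving = 9 + 18 = 27

27


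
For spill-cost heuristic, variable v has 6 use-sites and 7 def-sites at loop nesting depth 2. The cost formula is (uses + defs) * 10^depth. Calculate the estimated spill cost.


uses + defs = 6 + 7 = 13
10^2 = 100
Spill cost = 13 * 100 = 1300

1300


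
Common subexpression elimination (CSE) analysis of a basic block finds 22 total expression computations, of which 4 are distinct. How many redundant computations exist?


CSE count = total expressions - unique expressions
= 22 - 4 = 18

18


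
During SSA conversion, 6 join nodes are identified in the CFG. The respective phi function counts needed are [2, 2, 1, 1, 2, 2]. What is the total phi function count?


Total phi functions = sum of phi functions at each join node
= 2 + 2 + 1 + 1 + 2 + 2 = 10

10


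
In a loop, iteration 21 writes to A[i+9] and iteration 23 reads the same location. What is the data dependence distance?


Distance = read iteration - write iteration
= 23 - 21 = 2

2


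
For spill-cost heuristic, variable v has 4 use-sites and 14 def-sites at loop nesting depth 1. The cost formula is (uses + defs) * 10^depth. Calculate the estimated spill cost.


uses + defs = 4 + 14 = 18
10^1 = 10
Spill cost = 18 * 10 = 180

180


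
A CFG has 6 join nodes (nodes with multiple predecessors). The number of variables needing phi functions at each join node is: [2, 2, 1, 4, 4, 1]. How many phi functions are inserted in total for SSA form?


Total phi functions = sum of phi functions at each join node
= 2 + 2 + 1 + 4 + 4 + 1 = 14

14


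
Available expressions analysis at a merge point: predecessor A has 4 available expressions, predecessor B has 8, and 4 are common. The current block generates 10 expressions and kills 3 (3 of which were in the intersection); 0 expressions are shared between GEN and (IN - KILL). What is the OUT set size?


IN = intersection of predecessors = 4
IN - KILL = 4 - 3 = 1
|OUT| = |GEN| + |IN - KILL| - |GEN ∩ (IN - KILL)| = 10 + 1 - 0 = 11

11


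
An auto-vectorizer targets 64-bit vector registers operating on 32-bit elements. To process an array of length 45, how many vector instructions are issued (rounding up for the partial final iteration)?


Width = 64 / 32 = 2 elements per vector op
Iterations = ceil(45 / 2) = 23

23


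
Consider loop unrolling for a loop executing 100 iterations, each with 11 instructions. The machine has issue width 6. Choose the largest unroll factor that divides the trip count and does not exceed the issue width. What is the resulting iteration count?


Largest divisor of 100 <= 6 is 5
New iterations = 100 / 5 = 20

20


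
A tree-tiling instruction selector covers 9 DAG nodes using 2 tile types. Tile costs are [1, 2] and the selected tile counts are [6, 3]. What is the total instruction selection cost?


Total cost = sum(count_i * cost_i)
= 6*1 + 3*2
= 12

12


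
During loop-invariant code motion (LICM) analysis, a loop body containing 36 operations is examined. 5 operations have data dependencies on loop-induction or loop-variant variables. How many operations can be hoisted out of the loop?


Invariant candidates = total - loop-dependent
= 36 - 5 = 31

31


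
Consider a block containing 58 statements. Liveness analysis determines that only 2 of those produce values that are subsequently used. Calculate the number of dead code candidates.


Dead code = total statements - live definitions
= 58 - 2 = 56

56


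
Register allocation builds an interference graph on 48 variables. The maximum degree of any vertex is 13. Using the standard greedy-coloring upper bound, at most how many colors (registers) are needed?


Greedy coloring never needs more than (max_degree + 1) colors: when coloring a vertex, at most max_degree neighbors are already colored.
Upper bound = 13 + 1 = 14

14


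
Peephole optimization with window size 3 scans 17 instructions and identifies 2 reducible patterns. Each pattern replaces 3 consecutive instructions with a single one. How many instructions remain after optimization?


Each match removes 2 instructions.
Total removed = 2 * 2 = 4
Remaining = 17 - 4 = 13

13


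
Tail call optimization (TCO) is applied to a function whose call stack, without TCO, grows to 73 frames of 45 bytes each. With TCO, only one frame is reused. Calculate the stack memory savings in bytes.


Without TCO: 73 * 45 = 3285 bytes
With TCO: reuse 1 frame = 45 bytes
Savings = 3285 - 45 = 3240

3240


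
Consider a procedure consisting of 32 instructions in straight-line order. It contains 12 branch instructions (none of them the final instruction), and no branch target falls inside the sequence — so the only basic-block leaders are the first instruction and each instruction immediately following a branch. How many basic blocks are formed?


With no in-sequence branch targets, the leaders are the first instruction plus the instruction after each branch.
Number of basic blocks = branches + 1
= 12 + 1 = 13

13


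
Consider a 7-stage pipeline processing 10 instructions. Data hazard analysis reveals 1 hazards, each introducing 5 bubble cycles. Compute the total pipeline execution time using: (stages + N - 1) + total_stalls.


Base cycles = 7 + 10 - 1 = 16
Total stalls = 1 * 5 = 5
Total = 16 + 5 = 21

21


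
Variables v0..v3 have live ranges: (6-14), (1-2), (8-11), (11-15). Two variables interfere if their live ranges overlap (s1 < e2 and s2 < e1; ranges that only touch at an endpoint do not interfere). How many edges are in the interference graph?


Check all pairs for overlapping intervals.
Two intervals (s1,e1) and (s2,e2) overlap if s1 < e2 and s2 < e1.
v0 (6-14) vs v1..v3: overlaps v2, v3 -> 2
v1 (1-2) vs v2..v3: overlaps none -> 0
v2 (8-11) vs v3: overlaps none -> 0
Total overlapping pairs = 2 + 0 + 0 = 2

2


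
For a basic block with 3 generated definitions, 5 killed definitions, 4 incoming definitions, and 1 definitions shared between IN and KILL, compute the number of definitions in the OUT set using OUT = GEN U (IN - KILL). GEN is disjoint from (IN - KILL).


IN - KILL: 4 - 1 = 3 surviving definitions
OUT = GEN + surviving = 3 + 3 = 6

6


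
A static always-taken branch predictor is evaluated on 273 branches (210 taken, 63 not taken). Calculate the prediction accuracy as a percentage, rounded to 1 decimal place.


Predictor: always-taken
Correct predictions = 210
Accuracy = 210 / 273 * 100 = 76.9%

76.9


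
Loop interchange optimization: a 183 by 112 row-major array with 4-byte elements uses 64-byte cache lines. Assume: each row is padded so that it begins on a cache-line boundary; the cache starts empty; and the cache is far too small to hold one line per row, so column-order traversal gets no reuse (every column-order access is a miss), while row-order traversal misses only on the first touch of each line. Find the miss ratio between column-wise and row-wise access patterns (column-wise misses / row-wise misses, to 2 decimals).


Each row occupies 112 * 4 = 448 bytes and starts on a line boundary, so it spans ceil(448 / 64) = 7 cache lines.
Row-major traversal misses (one per line touched): 183 * ceil(112 * 4 / 64) = 1281
Column-major traversal misses (no reuse, every access misses): 183 * 112 = 20496
Ratio = 20496 / 1281 = 16.0

16.0


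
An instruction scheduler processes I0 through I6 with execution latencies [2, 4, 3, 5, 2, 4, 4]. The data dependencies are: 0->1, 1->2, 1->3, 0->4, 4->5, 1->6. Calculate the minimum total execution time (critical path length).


Compute longest path through dependency graph: dist(Ik) = max over predecessors of dist + latency(Ik).
dist(I0) = latency 2 = 2
dist(I1) = dist(I0) + 4 = 2 + 4 = 6
dist(I2) = dist(I1) + 3 = 6 + 3 = 9
dist(I3) = dist(I1) + 5 = 6 + 5 = 11
dist(I4) = dist(I0) + 2 = 2 + 2 = 4
dist(I5) = dist(I4) + 4 = 4 + 4 = 8
dist(I6) = dist(I1) + 4 = 6 + 4 = 10
Critical path = max dist = 11

11


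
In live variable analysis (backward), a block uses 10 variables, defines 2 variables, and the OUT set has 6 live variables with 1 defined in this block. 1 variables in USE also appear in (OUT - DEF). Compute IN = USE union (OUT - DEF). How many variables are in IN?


OUT - DEF: 6 - 1 = 5
|IN| = |USE| + |OUT - DEF| - |USE ∩ (OUT - DEF)| = 10 + 5 - 1 = 14

14


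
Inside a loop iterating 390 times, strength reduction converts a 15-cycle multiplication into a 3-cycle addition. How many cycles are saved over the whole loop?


Per-iteration saving = 15 - 3 = 12
Total saved = 390 * 12 = 4680

4680


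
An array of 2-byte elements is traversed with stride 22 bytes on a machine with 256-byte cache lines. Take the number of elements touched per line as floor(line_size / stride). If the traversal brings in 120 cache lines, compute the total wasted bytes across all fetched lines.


Elements per line = floor(256 / 22) = 11
Bytes used per line = 11 * 2 = 22
Wasted per line = 256 - 22 = 234
Total wasted = 234 * 120 = 28080

28080


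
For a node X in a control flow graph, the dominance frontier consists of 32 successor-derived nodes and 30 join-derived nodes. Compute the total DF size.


DF(X) = direct successor contributions + join point contributions
= 32 + 30 = 62

62


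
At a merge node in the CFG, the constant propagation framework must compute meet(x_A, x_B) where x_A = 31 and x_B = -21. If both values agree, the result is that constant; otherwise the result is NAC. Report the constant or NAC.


Meet operation: if both paths give the same constant, result is that constant; if they differ, result is NAC (not-a-constant).
Path A: 31, Path B: -21 -> differ
Result: not-a-constant -> NAC

NAC


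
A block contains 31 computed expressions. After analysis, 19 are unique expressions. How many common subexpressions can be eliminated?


CSE count = total expressions - unique expressions
= 31 - 19 = 12

12


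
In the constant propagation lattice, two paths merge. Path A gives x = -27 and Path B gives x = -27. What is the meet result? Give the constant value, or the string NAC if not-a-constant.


Meet operation: if both paths give the same constant, result is that constant; if they differ, result is NAC (not-a-constant).
Path A: -27, Path B: -27 -> equal
Result: constant -> -27

-27


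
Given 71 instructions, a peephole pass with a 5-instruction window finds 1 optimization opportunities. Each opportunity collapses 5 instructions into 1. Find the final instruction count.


Each match removes 4 instructions.
Total removed = 1 * 4 = 4
Remaining = 71 - 4 = 67

67


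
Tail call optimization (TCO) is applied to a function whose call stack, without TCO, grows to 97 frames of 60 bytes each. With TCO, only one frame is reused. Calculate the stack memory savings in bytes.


Without TCO: 97 * 60 = 5820 bytes
With TCO: reuse 1 frame = 60 bytes
Savings = 5820 - 60 = 5760

5760


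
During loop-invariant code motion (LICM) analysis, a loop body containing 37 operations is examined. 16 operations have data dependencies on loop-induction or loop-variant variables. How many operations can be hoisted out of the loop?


Invariant candidates = total - loop-dependent
= 37 - 16 = 21

21


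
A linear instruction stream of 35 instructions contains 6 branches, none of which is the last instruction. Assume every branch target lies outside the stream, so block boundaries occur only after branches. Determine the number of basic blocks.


With no in-sequence branch targets, the leaders are the first instruction plus the instruction after each branch.
Number of basic blocks = branches + 1
= 6 + 1 = 7

7


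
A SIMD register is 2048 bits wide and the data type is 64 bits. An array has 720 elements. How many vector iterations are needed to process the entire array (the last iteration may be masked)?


Width = 2048 / 64 = 32 elements per vector op
Iterations = ceil(720 / 32) = 23

23


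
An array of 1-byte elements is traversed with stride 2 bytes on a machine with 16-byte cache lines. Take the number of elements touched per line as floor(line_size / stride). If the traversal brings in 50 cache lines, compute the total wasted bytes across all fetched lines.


Elements per line = floor(16 / 2) = 8
Bytes used per line = 8 * 1 = 8
Wasted per line = 16 - 8 = 8
Total wasted = 8 * 50 = 400

400


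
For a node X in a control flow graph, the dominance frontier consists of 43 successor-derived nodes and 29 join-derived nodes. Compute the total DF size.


DF(X) = direct successor contributions + join point contributions
= 43 + 29 = 72

72


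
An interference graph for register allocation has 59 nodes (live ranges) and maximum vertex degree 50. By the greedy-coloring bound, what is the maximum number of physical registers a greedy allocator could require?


Greedy coloring never needs more than (max_degree + 1) colors: when coloring a vertex, at most max_degree neighbors are already colored.
Upper bound = 50 + 1 = 51

51


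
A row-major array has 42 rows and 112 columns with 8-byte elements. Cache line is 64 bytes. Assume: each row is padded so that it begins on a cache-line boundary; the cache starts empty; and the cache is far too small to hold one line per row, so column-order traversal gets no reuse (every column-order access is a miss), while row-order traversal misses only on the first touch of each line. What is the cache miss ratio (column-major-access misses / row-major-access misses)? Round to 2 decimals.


Each row occupies 112 * 8 = 896 bytes and starts on a line boundary, so it spans ceil(896 / 64) = 14 cache lines.
Row-major traversal misses (one per line touched): 42 * ceil(112 * 8 / 64) = 588
Column-major traversal misses (no reuse, every access misses): 42 * 112 = 4704
Ratio = 4704 / 588 = 8.0

8.0


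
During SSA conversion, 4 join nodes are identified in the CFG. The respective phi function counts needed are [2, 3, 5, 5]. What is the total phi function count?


Total phi functions = sum of phi functions at each join node
= 2 + 3 + 5 + 5 = 15

15


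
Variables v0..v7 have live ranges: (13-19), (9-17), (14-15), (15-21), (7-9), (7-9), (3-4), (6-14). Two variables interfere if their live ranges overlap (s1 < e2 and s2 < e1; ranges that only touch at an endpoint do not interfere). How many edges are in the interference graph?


Check all pairs for overlapping intervals.
Two intervals (s1,e1) and (s2,e2) overlap if s1 < e2 and s2 < e1.
v0 (13-19) vs v1..v7: overlaps v1, v2, v3, v7 -> 4
v1 (9-17) vs v2..v7: overlaps v2, v3, v7 -> 3
v2 (14-15) vs v3..v7: overlaps none -> 0
v3 (15-21) vs v4..v7: overlaps none -> 0
v4 (7-9) vs v5..v7: overlaps v5, v7 -> 2
v5 (7-9) vs v6..v7: overlaps v7 -> 1
v6 (3-4) vs v7: overlaps none -> 0
Total overlapping pairs = 4 + 3 + 0 + 0 + 2 + 1 + 0 = 10

10


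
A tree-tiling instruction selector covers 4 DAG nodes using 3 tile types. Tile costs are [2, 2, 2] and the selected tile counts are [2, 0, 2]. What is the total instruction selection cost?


Total cost = sum(count_i * cost_i)
= 2*2 + 0*2 + 2*2
= 8

8


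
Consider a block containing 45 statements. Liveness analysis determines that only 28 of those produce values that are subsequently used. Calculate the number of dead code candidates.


Dead code = total statements - live definitions
= 45 - 28 = 17

17


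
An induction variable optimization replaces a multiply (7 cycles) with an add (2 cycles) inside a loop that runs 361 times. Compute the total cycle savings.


Per-iteration saving = 7 - 2 = 5
Total saved = 361 * 5 = 1805

1805


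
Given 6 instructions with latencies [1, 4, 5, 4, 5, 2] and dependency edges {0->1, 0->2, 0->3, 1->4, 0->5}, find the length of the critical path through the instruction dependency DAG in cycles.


Compute longest path through dependency graph: dist(Ik) = max over predecessors of dist + latency(Ik).
dist(I0) = latency 1 = 1
dist(I1) = dist(I0) + 4 = 1 + 4 = 5
dist(I2) = dist(I0) + 5 = 1 + 5 = 6
dist(I3) = dist(I0) + 4 = 1 + 4 = 5
dist(I4) = dist(I1) + 5 = 5 + 5 = 10
dist(I5) = dist(I0) + 2 = 1 + 2 = 3
Critical path = max dist = 10

10


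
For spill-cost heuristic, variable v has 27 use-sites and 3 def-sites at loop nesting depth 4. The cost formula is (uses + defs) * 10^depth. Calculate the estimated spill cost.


uses + defs = 27 + 3 = 30
10^4 = 10000
Spill cost = 30 * 10000 = 300000

300000


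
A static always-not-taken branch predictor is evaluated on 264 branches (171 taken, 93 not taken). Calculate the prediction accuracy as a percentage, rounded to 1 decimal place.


Predictor: always-not-taken
Correct predictions = 93
Accuracy = 93 / 264 * 100 = 35.2%

35.2


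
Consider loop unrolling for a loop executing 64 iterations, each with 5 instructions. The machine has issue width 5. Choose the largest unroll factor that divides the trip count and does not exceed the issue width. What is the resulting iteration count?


Largest divisor of 64 <= 5 is 4
New iterations = 64 / 4 = 16

16


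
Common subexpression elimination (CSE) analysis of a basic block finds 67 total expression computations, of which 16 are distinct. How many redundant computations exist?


CSE count = total expressions - unique expressions
= 67 - 16 = 51

51


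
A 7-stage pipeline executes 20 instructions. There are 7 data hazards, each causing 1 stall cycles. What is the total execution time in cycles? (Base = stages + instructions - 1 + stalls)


Base cycles = 7 + 20 - 1 = 26
Total stalls = 7 * 1 = 7
Total = 26 + 7 = 33

33


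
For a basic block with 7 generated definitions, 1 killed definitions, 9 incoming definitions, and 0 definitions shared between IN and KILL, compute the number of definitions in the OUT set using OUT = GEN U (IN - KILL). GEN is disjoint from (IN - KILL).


IN - KILL: 9 - 0 = 9 surviving definitions
OUT = GEN + surviving = 7 + 9 = 16

16


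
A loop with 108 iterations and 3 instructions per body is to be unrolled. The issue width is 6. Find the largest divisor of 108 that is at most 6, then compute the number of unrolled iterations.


Largest divisor of 108 <= 6 is 6
New iterations = 108 / 6 = 18

18


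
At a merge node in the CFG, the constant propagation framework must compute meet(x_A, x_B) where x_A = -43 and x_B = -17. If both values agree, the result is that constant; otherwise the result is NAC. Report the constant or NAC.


Meet operation: if both paths give the same constant, result is that constant; if they differ, result is NAC (not-a-constant).
Path A: -43, Path B: -17 -> differ
Result: not-a-constant -> NAC

NAC


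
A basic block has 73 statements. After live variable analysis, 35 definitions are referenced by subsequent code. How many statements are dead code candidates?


Dead code = total statements - live definitions
= 73 - 35 = 38

38


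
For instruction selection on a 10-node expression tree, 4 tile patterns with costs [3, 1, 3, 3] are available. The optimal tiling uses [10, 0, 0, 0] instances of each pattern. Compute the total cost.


Total cost = sum(count_i * cost_i)
= 10*3 + 0*1 + 0*3 + 0*3
= 30

30


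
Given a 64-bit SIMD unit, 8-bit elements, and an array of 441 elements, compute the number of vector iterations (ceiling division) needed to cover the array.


Width = 64 / 8 = 8 elements per vector op
Iterations = ceil(441 / 8) = 56

56


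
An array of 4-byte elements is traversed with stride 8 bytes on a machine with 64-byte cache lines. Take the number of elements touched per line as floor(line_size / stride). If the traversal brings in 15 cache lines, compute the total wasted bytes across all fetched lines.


Elements per line = floor(64 / 8) = 8
Bytes used per line = 8 * 4 = 32
Wasted per line = 64 - 32 = 32
Total wasted = 32 * 15 = 480

480


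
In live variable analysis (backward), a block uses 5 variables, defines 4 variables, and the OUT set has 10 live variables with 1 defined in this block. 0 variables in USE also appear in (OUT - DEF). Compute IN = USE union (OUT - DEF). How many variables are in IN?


OUT - DEF: 10 - 1 = 9
|IN| = |USE| + |OUT - DEF| - |USE ∩ (OUT - DEF)| = 5 + 9 - 0 = 14

14


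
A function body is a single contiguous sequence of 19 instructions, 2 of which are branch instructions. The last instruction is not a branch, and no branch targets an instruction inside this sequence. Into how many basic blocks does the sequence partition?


With no in-sequence branch targets, the leaders are the first instruction plus the instruction after each branch.
Number of basic blocks = branches + 1
= 2 + 1 = 3

3


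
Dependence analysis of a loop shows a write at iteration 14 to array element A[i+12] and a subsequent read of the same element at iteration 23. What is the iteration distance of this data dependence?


Distance = read iteration - write iteration
= 23 - 14 = 9

9


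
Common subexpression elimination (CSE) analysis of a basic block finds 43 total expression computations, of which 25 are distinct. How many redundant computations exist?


CSE count = total expressions - unique expressions
= 43 - 25 = 18

18


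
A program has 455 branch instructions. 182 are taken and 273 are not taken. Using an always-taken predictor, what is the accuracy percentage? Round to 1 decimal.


Predictor: always-taken
Correct predictions = 182
Accuracy = 182 / 455 * 100 = 40.0%

40.0


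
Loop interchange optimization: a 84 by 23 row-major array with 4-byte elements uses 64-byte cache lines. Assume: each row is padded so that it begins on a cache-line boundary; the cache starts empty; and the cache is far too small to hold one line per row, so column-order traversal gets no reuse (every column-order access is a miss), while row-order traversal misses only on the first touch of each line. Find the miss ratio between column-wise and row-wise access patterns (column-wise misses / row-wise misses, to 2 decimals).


Each row occupies 23 * 4 = 92 bytes and starts on a line boundary, so it spans ceil(92 / 64) = 2 cache lines.
Row-major traversal misses (one per line touched): 84 * ceil(23 * 4 / 64) = 168
Column-major traversal misses (no reuse, every access misses): 84 * 23 = 1932
Ratio = 1932 / 168 = 11.5

11.5


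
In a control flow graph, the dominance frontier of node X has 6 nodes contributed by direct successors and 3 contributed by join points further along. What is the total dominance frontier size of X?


DF(X) = direct successor contributions + join point contributions
= 6 + 3 = 9

9


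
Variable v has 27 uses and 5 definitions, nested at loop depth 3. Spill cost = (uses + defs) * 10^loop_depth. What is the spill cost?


uses + defs = 27 + 5 = 32
10^3 = 1000
Spill cost = 32 * 1000 = 32000

32000


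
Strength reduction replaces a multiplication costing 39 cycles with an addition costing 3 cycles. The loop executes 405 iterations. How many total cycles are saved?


Per-iteration saving = 39 - 3 = 36
Total saved = 405 * 36 = 14580

14580
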